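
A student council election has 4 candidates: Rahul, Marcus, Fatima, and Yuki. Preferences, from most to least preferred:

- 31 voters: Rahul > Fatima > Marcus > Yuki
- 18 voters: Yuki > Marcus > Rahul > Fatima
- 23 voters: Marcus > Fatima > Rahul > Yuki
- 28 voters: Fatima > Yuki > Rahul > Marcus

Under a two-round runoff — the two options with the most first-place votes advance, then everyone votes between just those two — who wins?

Round 1 first-place votes: Rahul 31, Marcus 23, Fatima 28, Yuki 18.
Rahul and Fatima advance.
Runoff: Rahul is preferred to Fatima by 49 voters; Fatima by 51.
Fatima wins the runoff.

Fatima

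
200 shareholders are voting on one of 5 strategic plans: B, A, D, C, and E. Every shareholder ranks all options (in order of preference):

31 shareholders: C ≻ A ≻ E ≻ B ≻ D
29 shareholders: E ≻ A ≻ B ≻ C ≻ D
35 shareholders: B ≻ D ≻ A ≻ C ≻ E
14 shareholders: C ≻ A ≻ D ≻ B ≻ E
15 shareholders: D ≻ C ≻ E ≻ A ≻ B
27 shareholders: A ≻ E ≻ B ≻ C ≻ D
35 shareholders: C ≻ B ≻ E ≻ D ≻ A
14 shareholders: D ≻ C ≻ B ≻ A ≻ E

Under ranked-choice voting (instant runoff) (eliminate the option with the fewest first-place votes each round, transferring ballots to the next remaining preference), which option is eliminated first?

A

Round 1: B 35, A 27, D 29, C 80, E 29. Eliminate A.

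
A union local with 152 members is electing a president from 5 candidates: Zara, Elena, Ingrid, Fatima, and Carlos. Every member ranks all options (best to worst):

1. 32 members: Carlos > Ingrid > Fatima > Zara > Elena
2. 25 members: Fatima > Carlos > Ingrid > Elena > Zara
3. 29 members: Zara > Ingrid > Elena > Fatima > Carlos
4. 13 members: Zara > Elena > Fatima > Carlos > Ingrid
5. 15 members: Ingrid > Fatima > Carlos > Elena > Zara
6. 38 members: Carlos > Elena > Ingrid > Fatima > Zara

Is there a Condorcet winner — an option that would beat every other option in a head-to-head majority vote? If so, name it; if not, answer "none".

Checking pairwise contests:
Elena beats Zara 78–74.
Ingrid beats Elena 101–51.
Carlos beats Ingrid 108–44.
Elena beats Fatima 80–72.
Fatima beats Carlos 82–70.
Every option loses at least one head-to-head, so there is no Condorcet winner.

none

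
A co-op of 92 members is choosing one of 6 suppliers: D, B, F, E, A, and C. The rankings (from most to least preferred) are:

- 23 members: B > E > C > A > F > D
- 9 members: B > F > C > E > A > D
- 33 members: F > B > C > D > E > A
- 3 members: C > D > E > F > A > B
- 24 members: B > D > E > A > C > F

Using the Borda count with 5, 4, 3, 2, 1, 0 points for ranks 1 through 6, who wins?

B

D: 23·0 + 9·0 + 33·2 + 3·4 + 24·4 = 174
B: 23·5 + 9·5 + 33·4 + 3·0 + 24·5 = 412
F: 23·1 + 9·4 + 33·5 + 3·2 + 24·0 = 230
E: 23·4 + 9·2 + 33·1 + 3·3 + 24·3 = 224
A: 23·2 + 9·1 + 33·0 + 3·1 + 24·2 = 106
C: 23·3 + 9·3 + 33·3 + 3·5 + 24·1 = 234
B has the highest Borda score (412).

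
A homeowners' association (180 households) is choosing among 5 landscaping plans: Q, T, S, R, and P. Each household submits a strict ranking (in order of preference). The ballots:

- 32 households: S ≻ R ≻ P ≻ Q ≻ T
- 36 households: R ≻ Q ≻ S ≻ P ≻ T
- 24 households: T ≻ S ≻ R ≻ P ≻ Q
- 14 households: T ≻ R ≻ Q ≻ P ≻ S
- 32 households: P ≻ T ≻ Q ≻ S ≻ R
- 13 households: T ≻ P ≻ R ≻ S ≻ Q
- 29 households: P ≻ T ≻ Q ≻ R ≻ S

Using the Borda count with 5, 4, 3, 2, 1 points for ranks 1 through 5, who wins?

Q: 32·2 + 36·4 + 24·1 + 14·3 + 32·3 + 13·1 + 29·3 = 470
T: 32·1 + 36·1 + 24·5 + 14·5 + 32·4 + 13·5 + 29·4 = 567
S: 32·5 + 36·3 + 24·4 + 14·1 + 32·2 + 13·2 + 29·1 = 497
R: 32·4 + 36·5 + 24·3 + 14·4 + 32·1 + 13·3 + 29·2 = 565
P: 32·3 + 36·2 + 24·2 + 14·2 + 32·5 + 13·4 + 29·5 = 601
P has the highest Borda score (601).

P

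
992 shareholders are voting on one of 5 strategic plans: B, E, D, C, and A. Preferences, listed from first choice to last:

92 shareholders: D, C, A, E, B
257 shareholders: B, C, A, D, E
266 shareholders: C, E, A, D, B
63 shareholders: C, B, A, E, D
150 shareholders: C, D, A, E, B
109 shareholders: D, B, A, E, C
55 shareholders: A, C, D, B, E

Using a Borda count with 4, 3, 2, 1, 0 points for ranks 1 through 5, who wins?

C

B: 92·0 + 257·4 + 266·0 + 63·3 + 150·0 + 109·3 + 55·1 = 1599
E: 92·1 + 257·0 + 266·3 + 63·1 + 150·1 + 109·1 + 55·0 = 1212
D: 92·4 + 257·1 + 266·1 + 63·0 + 150·3 + 109·4 + 55·2 = 1887
C: 92·3 + 257·3 + 266·4 + 63·4 + 150·4 + 109·0 + 55·3 = 3128
A: 92·2 + 257·2 + 266·2 + 63·2 + 150·2 + 109·2 + 55·4 = 2094
C has the highest Borda score (3128).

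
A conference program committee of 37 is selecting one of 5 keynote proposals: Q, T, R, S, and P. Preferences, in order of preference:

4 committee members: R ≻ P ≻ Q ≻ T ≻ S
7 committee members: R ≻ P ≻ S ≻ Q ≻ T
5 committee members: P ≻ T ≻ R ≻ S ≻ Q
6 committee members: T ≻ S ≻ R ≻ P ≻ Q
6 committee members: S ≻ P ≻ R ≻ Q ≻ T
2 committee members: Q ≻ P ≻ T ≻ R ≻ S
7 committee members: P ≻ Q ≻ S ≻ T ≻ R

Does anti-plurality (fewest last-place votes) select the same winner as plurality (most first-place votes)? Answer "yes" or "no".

yes

Anti-plurality — last-place votes: Q 11, T 13, R 7, S 6, P 0. Winner: P.
Plurality — first-place votes: Q 2, T 6, R 11, S 6, P 12. Winner: P.
The two methods agree.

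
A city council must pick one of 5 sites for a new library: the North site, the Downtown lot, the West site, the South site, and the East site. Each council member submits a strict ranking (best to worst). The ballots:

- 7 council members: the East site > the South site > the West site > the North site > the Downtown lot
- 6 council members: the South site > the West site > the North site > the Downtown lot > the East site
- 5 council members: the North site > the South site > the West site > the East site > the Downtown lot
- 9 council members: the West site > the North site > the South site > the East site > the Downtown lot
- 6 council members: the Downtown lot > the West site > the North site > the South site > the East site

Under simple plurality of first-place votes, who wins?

the West site

First-place votes: the North site 5, the Downtown lot 6, the West site 9, the South site 6, the East site 7.
the West site has the most first-place votes.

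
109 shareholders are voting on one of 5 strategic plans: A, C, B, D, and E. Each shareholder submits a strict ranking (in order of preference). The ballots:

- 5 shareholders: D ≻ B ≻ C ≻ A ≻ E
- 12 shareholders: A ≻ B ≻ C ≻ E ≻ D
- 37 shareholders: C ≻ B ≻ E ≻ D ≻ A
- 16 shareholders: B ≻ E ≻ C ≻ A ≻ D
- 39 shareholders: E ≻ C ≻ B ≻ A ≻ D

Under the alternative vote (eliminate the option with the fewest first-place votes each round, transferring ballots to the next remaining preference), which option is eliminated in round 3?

B

Round 1: A 12, C 37, B 16, D 5, E 39. Eliminate D.
Round 2: A 12, C 37, B 21, E 39. Eliminate A.
Round 3: C 37, B 33, E 39. Eliminate B.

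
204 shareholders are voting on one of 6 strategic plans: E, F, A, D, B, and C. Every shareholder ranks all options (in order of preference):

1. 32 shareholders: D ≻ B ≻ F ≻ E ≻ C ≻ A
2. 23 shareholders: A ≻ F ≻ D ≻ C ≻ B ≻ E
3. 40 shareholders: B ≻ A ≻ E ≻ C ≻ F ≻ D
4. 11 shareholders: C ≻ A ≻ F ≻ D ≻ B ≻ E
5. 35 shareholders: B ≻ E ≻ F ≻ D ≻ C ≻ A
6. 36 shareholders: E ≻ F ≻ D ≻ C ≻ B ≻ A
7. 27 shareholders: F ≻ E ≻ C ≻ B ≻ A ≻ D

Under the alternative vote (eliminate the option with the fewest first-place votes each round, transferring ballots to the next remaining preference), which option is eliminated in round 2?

F

Round 1: E 36, F 27, A 23, D 32, B 75, C 11. Eliminate C.
Round 2: E 36, F 27, A 34, D 32, B 75. Eliminate F.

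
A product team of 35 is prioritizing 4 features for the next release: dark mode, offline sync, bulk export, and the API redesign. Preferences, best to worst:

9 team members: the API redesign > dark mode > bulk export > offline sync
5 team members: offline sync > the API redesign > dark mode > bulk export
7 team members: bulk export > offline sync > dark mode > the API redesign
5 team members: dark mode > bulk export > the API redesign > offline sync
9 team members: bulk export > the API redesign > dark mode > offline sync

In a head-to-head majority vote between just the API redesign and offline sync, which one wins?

Voters preferring the API redesign to offline sync: 23; preferring offline sync to the API redesign: 12.
the API redesign wins the head-to-head.

the API redesign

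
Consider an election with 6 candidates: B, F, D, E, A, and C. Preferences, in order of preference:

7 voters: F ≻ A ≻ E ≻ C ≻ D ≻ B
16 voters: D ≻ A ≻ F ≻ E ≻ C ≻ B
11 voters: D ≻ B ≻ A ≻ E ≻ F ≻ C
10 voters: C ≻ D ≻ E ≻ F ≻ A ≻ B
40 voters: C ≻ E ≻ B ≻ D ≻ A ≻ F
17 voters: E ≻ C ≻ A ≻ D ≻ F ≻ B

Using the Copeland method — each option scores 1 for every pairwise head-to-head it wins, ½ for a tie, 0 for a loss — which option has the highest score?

B: beats F and A; loses to D, E, and C → score 2.
F: loses to B, D, E, A, and C → score 0.
D: beats B, F, and A; loses to E and C → score 3.
E: beats B, F, D, A, and C → score 5.
A: beats F; loses to B, D, E, and C → score 1.
C: beats B, F, D, and A; loses to E → score 4.
E has the best pairwise record.

E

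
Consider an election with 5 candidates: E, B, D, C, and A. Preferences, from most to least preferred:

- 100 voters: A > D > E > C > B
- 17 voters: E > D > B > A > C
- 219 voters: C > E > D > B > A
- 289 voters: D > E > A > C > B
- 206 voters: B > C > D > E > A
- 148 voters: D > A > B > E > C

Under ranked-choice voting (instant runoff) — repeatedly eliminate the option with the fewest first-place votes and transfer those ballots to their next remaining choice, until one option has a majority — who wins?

Round 1: E 17, B 206, D 437, C 219, A 100. Eliminate E.
Round 2: B 206, D 454, C 219, A 100. Eliminate A.
Round 3: B 206, D 554, C 219. D has a majority.

D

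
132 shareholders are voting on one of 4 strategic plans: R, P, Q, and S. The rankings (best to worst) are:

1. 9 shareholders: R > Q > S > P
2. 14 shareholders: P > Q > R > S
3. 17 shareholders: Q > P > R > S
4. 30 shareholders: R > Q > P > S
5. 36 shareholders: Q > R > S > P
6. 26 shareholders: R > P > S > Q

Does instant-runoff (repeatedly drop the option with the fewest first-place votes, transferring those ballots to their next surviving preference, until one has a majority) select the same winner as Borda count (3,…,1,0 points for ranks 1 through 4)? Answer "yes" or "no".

Instant-runoff — R1 R 65, P 14, Q 53, S 0 (S out); R2 R 65, P 14, Q 53 (P out); R3 R 65, Q 67 (Q winner). Winner: Q.
Borda — scores: R 298, P 158, Q 265, S 71. Winner: R.
The two methods disagree.

no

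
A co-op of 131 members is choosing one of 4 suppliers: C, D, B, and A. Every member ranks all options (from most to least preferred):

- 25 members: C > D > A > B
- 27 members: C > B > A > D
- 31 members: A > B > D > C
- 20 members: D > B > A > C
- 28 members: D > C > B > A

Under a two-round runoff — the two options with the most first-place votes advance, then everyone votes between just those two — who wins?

Round 1 first-place votes: C 52, D 48, B 0, A 31.
C and D advance.
Runoff: C is preferred to D by 52 voters; D by 79.
D wins the runoff.

D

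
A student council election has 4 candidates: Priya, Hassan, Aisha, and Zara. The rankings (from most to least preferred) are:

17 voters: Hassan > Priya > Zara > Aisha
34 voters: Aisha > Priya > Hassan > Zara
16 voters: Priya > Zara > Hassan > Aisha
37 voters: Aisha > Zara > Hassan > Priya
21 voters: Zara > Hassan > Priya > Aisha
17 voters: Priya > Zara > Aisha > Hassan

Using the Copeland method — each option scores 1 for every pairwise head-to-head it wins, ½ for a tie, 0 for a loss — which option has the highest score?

Priya: beats Zara; ties Aisha; loses to Hassan → score 1.5.
Hassan: beats Priya; loses to Aisha and Zara → score 1.
Aisha: beats Hassan; ties Priya and Zara → score 2.
Zara: beats Hassan; ties Aisha; loses to Priya → score 1.5.
Aisha has the best pairwise record.

Aisha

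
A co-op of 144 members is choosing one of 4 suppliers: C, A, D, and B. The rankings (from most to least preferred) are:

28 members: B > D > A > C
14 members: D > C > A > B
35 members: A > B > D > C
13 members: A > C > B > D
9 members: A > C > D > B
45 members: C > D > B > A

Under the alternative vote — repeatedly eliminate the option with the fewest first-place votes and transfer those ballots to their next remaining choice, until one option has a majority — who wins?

A

Round 1: C 45, A 57, D 14, B 28. Eliminate D.
Round 2: C 59, A 57, B 28. Eliminate B.
Round 3: C 59, A 85. A has a majority.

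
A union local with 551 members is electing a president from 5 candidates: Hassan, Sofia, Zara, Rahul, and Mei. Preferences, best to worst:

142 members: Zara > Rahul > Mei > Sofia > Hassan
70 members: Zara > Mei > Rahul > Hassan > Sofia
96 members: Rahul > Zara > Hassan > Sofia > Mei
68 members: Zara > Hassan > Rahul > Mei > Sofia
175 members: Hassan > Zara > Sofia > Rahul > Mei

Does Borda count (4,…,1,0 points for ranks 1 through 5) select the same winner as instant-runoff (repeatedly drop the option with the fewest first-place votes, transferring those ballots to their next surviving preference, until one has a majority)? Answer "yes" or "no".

Borda — scores: Hassan 1166, Sofia 588, Zara 1933, Rahul 1261, Mei 562. Winner: Zara.
Instant-runoff — R1 Hassan 175, Sofia 0, Zara 280, Rahul 96, Mei 0 (Zara winner). Winner: Zara.
The two methods agree.

yes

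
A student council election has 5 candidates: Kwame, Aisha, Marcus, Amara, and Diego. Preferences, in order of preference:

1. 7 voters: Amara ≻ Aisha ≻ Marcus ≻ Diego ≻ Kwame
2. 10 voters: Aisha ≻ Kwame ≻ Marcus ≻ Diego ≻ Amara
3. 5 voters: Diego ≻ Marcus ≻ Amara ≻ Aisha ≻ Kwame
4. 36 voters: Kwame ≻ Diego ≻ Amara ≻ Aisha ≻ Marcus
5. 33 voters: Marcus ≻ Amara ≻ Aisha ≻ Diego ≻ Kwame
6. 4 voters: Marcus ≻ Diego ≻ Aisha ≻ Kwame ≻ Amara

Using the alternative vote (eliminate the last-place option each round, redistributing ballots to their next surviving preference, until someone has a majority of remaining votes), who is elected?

Round 1: Kwame 36, Aisha 10, Marcus 37, Amara 7, Diego 5. Eliminate Diego.
Round 2: Kwame 36, Aisha 10, Marcus 42, Amara 7. Eliminate Amara.
Round 3: Kwame 36, Aisha 17, Marcus 42. Eliminate Aisha.
Round 4: Kwame 46, Marcus 49. Marcus has a majority.

Marcus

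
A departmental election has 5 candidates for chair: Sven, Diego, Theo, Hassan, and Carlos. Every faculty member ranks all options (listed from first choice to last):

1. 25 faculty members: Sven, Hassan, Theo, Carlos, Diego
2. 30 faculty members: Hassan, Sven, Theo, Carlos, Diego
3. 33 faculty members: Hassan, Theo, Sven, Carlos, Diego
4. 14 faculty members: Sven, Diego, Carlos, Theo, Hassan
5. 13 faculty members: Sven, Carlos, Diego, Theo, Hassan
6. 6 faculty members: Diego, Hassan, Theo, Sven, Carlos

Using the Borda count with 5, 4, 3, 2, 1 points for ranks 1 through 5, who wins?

Sven: 25·5 + 30·4 + 33·3 + 14·5 + 13·5 + 6·2 = 491
Diego: 25·1 + 30·1 + 33·1 + 14·4 + 13·3 + 6·5 = 213
Theo: 25·3 + 30·3 + 33·4 + 14·2 + 13·2 + 6·3 = 369
Hassan: 25·4 + 30·5 + 33·5 + 14·1 + 13·1 + 6·4 = 466
Carlos: 25·2 + 30·2 + 33·2 + 14·3 + 13·4 + 6·1 = 276
Sven has the highest Borda score (491).

Sven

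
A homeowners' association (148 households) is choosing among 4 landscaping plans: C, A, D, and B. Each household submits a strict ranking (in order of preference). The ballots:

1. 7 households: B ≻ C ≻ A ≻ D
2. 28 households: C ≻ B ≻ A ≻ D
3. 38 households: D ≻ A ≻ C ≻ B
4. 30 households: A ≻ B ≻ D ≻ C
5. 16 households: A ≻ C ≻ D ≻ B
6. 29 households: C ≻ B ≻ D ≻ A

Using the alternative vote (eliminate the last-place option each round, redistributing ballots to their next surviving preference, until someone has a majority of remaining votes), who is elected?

Round 1: C 57, A 46, D 38, B 7. Eliminate B.
Round 2: C 64, A 46, D 38. Eliminate D.
Round 3: C 64, A 84. A has a majority.

A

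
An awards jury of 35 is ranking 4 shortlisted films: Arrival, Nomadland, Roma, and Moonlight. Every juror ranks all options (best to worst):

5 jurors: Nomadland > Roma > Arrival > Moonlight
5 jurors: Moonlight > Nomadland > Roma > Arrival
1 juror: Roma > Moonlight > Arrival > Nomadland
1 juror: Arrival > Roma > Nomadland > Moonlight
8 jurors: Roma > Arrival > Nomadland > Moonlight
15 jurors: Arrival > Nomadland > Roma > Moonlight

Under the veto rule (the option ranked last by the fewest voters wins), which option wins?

Roma

Last-place votes: Arrival 5, Nomadland 1, Roma 0, Moonlight 29.
Roma is ranked last by the fewest voters, so Roma wins.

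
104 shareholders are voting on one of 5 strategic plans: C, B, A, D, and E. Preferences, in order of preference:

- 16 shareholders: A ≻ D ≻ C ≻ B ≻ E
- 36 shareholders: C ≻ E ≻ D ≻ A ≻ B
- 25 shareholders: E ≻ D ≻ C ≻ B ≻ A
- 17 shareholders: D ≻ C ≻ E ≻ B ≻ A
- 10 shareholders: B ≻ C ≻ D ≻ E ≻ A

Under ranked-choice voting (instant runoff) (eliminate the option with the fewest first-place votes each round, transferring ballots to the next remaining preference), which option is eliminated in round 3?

Round 1: C 36, B 10, A 16, D 17, E 25. Eliminate B.
Round 2: C 46, A 16, D 17, E 25. Eliminate A.
Round 3: C 46, D 33, E 25. Eliminate E.

E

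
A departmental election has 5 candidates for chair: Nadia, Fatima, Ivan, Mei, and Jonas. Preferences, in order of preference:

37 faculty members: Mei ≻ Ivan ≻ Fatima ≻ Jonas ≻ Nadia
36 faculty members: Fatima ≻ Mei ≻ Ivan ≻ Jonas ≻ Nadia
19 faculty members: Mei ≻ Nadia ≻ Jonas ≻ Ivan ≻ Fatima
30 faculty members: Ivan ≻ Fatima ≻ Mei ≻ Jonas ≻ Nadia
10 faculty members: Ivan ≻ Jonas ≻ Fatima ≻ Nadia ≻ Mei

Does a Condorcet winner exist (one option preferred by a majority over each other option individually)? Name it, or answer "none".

none

Checking pairwise contests:
Fatima beats Nadia 113–19.
Ivan beats Fatima 96–36.
Mei beats Ivan 92–40.
Fatima beats Mei 76–56.
Fatima beats Jonas 103–29.
Every option loses at least one head-to-head, so there is no Condorcet winner.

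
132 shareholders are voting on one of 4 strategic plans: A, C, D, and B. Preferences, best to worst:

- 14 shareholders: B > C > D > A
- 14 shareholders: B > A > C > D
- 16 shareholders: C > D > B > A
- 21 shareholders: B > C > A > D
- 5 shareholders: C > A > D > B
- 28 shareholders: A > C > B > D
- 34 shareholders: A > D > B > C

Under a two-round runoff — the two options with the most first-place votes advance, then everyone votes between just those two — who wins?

Round 1 first-place votes: A 62, C 21, D 0, B 49.
A and B advance.
Runoff: A is preferred to B by 67 voters; B by 65.
A wins the runoff.

A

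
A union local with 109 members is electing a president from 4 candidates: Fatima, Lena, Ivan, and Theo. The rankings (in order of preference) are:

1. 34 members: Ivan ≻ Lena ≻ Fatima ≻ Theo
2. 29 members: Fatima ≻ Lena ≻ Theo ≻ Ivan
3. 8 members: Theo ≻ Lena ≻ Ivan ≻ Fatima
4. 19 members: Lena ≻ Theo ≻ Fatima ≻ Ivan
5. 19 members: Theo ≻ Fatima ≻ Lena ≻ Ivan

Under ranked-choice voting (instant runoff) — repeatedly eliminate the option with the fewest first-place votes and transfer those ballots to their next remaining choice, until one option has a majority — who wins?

Theo

Round 1: Fatima 29, Lena 19, Ivan 34, Theo 27. Eliminate Lena.
Round 2: Fatima 29, Ivan 34, Theo 46. Eliminate Fatima.
Round 3: Ivan 34, Theo 75. Theo has a majority.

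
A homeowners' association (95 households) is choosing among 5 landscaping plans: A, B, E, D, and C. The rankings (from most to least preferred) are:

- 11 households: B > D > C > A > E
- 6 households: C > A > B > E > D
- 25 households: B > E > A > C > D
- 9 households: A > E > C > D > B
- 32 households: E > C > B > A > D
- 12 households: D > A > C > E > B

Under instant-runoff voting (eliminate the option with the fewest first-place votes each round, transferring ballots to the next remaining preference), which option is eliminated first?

C

Round 1: A 9, B 36, E 32, D 12, C 6. Eliminate C.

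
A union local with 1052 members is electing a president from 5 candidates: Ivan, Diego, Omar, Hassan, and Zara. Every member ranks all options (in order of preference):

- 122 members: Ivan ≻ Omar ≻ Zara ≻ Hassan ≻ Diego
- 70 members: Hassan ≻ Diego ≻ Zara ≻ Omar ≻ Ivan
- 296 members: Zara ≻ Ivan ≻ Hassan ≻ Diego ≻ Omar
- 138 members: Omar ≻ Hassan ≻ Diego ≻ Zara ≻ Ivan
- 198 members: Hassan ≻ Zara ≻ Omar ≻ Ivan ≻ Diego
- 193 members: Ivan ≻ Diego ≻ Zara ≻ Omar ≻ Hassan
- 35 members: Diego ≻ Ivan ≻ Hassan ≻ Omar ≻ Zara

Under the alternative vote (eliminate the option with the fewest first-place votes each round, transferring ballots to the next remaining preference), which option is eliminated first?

Round 1: Ivan 315, Diego 35, Omar 138, Hassan 268, Zara 296. Eliminate Diego.

Diego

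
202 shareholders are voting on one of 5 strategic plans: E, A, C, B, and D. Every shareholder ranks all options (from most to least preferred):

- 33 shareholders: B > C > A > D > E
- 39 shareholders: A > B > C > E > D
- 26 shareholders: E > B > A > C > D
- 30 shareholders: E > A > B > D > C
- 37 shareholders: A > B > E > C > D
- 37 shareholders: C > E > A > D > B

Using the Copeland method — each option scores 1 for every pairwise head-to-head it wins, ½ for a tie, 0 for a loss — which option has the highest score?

A

E: beats D; loses to A, C, and B → score 1.
A: beats E, C, B, and D → score 4.
C: beats E and D; loses to A and B → score 2.
B: beats E, C, and D; loses to A → score 3.
D: loses to E, A, C, and B → score 0.
A has the best pairwise record.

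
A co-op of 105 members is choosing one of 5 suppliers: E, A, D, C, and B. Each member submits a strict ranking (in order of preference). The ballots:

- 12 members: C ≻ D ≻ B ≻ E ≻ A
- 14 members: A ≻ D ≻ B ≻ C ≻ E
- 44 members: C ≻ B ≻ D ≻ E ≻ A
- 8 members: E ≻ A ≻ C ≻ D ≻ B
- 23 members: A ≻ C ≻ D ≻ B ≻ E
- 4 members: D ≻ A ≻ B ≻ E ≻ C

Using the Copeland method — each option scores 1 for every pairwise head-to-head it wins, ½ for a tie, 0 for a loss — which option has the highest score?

E: beats A; loses to D, C, and B → score 1.
A: loses to E, D, C, and B → score 0.
D: beats E, A, and B; loses to C → score 3.
C: beats E, A, D, and B → score 4.
B: beats E and A; loses to D and C → score 2.
C has the best pairwise record.

C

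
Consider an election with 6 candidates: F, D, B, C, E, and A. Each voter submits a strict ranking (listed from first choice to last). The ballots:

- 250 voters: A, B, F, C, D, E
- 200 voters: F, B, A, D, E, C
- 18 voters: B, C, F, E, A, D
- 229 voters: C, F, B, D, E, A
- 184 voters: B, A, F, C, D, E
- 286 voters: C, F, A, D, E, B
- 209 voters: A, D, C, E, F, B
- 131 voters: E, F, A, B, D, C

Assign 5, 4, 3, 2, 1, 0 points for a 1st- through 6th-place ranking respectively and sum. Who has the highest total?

F: 250·3 + 200·5 + 18·3 + 229·4 + 184·3 + 286·4 + 209·1 + 131·4 = 5149
D: 250·1 + 200·2 + 18·0 + 229·2 + 184·1 + 286·2 + 209·4 + 131·1 = 2831
B: 250·4 + 200·4 + 18·5 + 229·3 + 184·5 + 286·0 + 209·0 + 131·2 = 3759
C: 250·2 + 200·0 + 18·4 + 229·5 + 184·2 + 286·5 + 209·3 + 131·0 = 4142
E: 250·0 + 200·1 + 18·2 + 229·1 + 184·0 + 286·1 + 209·2 + 131·5 = 1824
A: 250·5 + 200·3 + 18·1 + 229·0 + 184·4 + 286·3 + 209·5 + 131·3 = 4900
F has the highest Borda score (5149).

F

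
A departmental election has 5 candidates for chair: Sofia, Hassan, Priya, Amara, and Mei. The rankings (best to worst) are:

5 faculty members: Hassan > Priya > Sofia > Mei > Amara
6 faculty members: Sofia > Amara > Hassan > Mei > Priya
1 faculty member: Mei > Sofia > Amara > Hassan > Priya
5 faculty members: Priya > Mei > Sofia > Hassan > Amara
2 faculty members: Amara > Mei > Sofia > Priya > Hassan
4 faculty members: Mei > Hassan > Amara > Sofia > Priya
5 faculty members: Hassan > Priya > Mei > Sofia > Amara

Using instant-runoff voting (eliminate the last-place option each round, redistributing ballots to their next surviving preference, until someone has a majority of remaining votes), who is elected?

Round 1: Sofia 6, Hassan 10, Priya 5, Amara 2, Mei 5. Eliminate Amara.
Round 2: Sofia 6, Hassan 10, Priya 5, Mei 7. Eliminate Priya.
Round 3: Sofia 6, Hassan 10, Mei 12. Eliminate Sofia.
Round 4: Hassan 16, Mei 12. Hassan has a majority.

Hassan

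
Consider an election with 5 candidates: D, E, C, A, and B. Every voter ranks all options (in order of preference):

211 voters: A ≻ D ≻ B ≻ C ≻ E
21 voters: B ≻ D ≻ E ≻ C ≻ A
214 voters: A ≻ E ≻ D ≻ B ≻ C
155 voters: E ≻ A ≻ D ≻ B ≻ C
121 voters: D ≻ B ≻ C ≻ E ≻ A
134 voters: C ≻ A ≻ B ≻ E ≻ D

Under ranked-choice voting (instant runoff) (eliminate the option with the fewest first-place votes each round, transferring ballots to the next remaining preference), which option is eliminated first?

Round 1: D 121, E 155, C 134, A 425, B 21. Eliminate B.

B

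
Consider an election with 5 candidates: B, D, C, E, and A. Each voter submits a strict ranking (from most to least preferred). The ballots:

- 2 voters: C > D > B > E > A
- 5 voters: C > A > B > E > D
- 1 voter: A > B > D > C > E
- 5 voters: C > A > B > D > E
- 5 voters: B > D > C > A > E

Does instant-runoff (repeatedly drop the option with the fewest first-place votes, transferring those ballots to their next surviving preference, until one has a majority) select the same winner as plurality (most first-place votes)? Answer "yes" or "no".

yes

Instant-runoff — R1 B 5, D 0, C 12, E 0, A 1 (C winner). Winner: C.
Plurality — first-place votes: B 5, D 0, C 12, E 0, A 1. Winner: C.
The two methods agree.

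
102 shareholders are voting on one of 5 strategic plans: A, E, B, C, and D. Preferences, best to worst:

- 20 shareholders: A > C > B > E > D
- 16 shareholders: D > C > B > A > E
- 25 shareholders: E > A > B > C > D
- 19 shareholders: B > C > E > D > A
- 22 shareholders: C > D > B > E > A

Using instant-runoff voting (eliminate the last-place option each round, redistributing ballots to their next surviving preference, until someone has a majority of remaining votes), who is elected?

Round 1: A 20, E 25, B 19, C 22, D 16. Eliminate D.
Round 2: A 20, E 25, B 19, C 38. Eliminate B.
Round 3: A 20, E 25, C 57. C has a majority.

C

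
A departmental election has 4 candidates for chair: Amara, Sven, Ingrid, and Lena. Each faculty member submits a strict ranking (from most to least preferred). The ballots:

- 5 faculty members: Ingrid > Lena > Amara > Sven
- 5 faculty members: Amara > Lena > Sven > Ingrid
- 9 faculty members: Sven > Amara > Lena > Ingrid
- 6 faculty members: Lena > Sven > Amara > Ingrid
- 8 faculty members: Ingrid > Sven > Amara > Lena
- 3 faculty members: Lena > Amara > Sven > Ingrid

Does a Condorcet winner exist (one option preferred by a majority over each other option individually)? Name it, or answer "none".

none

Checking pairwise contests:
Sven beats Amara 23–13.
Lena beats Sven 19–17.
Amara beats Ingrid 23–13.
Amara beats Lena 22–14.
Every option loses at least one head-to-head, so there is no Condorcet winner.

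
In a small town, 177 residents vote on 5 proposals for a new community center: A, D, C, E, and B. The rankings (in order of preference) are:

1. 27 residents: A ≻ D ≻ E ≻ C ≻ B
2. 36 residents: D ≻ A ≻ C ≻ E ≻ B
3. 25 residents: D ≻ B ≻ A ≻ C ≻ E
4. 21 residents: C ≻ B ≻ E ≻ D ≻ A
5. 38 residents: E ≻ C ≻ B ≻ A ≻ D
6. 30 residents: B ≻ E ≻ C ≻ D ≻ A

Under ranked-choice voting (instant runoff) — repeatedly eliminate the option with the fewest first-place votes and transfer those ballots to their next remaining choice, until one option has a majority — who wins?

Round 1: A 27, D 61, C 21, E 38, B 30. Eliminate C.
Round 2: A 27, D 61, E 38, B 51. Eliminate A.
Round 3: D 88, E 38, B 51. Eliminate E.
Round 4: D 88, B 89. B has a majority.

B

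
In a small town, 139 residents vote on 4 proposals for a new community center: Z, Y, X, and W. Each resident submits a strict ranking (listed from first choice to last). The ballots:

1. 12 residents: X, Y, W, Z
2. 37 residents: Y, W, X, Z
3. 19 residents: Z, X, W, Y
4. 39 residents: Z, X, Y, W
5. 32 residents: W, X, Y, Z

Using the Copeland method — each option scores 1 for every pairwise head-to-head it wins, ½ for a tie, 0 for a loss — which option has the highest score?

Z: loses to Y, X, and W → score 0.
Y: beats Z and W; loses to X → score 2.
X: beats Z, Y, and W → score 3.
W: beats Z; loses to Y and X → score 1.
X has the best pairwise record.

X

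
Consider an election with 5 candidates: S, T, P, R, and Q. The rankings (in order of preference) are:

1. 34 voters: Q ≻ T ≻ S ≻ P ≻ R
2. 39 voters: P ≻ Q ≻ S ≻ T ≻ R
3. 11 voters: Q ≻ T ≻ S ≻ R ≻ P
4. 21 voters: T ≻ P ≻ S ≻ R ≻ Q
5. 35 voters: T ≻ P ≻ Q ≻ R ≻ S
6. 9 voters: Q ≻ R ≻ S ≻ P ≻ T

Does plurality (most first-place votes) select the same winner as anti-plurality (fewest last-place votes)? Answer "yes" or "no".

yes

Plurality — first-place votes: S 0, T 56, P 39, R 0, Q 54. Winner: T.
Anti-plurality — last-place votes: S 35, T 9, P 11, R 73, Q 21. Winner: T.
The two methods agree.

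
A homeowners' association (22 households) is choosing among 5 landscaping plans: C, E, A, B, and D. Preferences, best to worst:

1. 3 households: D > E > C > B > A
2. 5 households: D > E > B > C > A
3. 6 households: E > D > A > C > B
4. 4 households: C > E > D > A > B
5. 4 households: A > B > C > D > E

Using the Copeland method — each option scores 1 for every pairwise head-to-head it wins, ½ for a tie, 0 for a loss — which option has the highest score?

C: beats A and B; loses to E and D → score 2.
E: beats C, A, and B; loses to D → score 3.
A: beats B; loses to C, E, and D → score 1.
B: loses to C, E, A, and D → score 0.
D: beats C, E, A, and B → score 4.
D has the best pairwise record.

D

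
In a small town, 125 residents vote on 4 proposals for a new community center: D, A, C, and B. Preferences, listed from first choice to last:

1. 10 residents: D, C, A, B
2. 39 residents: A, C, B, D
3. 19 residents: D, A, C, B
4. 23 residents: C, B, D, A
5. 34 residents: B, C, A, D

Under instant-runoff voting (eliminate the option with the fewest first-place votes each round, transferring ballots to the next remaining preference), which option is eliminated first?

Round 1: D 29, A 39, C 23, B 34. Eliminate C.

C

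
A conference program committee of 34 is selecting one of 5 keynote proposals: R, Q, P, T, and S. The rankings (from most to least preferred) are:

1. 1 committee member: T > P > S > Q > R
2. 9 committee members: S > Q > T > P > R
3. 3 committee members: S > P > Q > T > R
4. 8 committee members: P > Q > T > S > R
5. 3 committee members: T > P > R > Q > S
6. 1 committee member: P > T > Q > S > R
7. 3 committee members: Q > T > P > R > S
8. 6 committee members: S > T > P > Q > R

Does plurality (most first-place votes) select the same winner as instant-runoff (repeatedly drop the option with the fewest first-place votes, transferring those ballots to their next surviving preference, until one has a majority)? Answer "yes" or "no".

Plurality — first-place votes: R 0, Q 3, P 9, T 4, S 18. Winner: S.
Instant-runoff — R1 R 0, Q 3, P 9, T 4, S 18 (S winner). Winner: S.
The two methods agree.

yes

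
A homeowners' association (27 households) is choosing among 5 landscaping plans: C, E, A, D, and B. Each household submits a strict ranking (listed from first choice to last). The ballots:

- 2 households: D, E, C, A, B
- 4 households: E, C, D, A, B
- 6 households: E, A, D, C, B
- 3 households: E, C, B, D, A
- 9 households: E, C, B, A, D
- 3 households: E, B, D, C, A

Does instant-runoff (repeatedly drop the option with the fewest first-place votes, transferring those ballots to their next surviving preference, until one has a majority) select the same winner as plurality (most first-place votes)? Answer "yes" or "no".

yes

Instant-runoff — R1 C 0, E 25, A 0, D 2, B 0 (E winner). Winner: E.
Plurality — first-place votes: C 0, E 25, A 0, D 2, B 0. Winner: E.
The two methods agree.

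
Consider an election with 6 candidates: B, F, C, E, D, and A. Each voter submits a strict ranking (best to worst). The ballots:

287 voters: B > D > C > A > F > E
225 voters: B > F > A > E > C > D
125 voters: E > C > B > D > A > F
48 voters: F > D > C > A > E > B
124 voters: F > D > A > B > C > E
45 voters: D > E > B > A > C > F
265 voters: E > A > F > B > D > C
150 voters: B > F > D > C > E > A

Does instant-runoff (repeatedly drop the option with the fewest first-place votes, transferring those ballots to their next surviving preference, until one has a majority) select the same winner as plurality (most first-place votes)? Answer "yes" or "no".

Instant-runoff — R1 B 662, F 172, C 0, E 390, D 45, A 0 (B winner). Winner: B.
Plurality — first-place votes: B 662, F 172, C 0, E 390, D 45, A 0. Winner: B.
The two methods agree.

yes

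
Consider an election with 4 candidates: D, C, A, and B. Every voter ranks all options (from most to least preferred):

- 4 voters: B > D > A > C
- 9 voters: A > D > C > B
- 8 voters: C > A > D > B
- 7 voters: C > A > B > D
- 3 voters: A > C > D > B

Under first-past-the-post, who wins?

C

First-place votes: D 0, C 15, A 12, B 4.
C has the most first-place votes.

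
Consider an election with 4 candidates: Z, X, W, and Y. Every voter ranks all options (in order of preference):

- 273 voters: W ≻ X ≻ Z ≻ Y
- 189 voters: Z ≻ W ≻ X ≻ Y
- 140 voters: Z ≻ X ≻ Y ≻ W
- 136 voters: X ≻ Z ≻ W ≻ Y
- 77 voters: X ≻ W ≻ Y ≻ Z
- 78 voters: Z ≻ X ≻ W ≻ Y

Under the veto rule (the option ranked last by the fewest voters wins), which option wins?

Last-place votes: Z 77, X 0, W 140, Y 676.
X is ranked last by the fewest voters, so X wins.

X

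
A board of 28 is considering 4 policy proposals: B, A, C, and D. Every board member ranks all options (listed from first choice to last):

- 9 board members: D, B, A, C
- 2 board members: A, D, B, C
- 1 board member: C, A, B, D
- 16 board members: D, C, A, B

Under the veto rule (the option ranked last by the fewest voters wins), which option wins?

Last-place votes: B 16, A 0, C 11, D 1.
A is ranked last by the fewest voters, so A wins.

A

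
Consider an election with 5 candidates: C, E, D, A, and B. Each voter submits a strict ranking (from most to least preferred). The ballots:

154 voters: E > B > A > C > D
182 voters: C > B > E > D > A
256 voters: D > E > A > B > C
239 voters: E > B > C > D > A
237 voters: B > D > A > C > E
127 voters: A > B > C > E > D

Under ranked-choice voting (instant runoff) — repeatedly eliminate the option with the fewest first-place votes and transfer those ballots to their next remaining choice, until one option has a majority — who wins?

E

Round 1: C 182, E 393, D 256, A 127, B 237. Eliminate A.
Round 2: C 182, E 393, D 256, B 364. Eliminate C.
Round 3: E 393, D 256, B 546. Eliminate D.
Round 4: E 649, B 546. E has a majority.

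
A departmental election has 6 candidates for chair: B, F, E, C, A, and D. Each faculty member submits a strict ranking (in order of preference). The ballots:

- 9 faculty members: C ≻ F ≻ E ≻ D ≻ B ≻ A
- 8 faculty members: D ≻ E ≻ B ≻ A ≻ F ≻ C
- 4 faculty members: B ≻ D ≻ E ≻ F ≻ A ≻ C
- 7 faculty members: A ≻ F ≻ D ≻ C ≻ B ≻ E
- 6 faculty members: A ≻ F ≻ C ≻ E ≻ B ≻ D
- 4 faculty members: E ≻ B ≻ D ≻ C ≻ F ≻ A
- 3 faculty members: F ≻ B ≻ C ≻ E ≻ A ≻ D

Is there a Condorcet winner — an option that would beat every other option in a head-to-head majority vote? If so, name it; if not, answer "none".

Checking pairwise contests:
F beats B 25–16.
A beats F 21–20.
F beats E 25–16.
F beats C 28–13.
B beats A 28–13.
F beats D 25–16.
Every option loses at least one head-to-head, so there is no Condorcet winner.

none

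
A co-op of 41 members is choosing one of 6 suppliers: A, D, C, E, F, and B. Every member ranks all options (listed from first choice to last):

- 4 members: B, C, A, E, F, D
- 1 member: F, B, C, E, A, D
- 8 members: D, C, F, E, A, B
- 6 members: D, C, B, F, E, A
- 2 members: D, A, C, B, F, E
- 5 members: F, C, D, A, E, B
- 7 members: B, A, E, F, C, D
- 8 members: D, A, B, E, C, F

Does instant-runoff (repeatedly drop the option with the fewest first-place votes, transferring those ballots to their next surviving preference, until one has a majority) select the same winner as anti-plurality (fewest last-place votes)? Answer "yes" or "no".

no

Instant-runoff — R1 A 0, D 24, C 0, E 0, F 6, B 11 (D winner). Winner: D.
Anti-plurality — last-place votes: A 6, D 12, C 0, E 2, F 8, B 13. Winner: C.
The two methods disagree.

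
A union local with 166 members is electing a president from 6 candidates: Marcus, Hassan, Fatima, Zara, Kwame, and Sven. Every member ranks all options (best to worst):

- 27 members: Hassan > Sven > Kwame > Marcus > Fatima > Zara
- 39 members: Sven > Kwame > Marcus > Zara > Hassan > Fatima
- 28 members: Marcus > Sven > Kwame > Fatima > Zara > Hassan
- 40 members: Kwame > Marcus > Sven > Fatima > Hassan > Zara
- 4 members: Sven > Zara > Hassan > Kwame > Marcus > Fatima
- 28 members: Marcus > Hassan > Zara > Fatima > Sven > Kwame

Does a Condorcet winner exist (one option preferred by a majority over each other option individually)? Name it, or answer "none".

none

Checking pairwise contests:
Kwame beats Marcus 110–56.
Marcus beats Hassan 135–31.
Marcus beats Fatima 166–0.
Marcus beats Zara 162–4.
Sven beats Kwame 126–40.
Marcus beats Sven 96–70.
Every option loses at least one head-to-head, so there is no Condorcet winner.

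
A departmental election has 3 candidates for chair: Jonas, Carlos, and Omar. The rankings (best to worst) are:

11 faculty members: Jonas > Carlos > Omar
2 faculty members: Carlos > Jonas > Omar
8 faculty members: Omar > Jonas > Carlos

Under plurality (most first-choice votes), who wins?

Jonas

First-place votes: Jonas 11, Carlos 2, Omar 8.
Jonas has the most first-place votes.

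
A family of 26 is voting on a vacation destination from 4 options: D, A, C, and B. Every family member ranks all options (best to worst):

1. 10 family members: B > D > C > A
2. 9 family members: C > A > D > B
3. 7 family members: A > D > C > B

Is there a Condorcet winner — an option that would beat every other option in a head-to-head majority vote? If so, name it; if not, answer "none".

Checking pairwise contests:
A beats D 16–10.
C beats A 19–7.
D beats C 17–9.
D beats B 16–10.
Every option loses at least one head-to-head, so there is no Condorcet winner.

none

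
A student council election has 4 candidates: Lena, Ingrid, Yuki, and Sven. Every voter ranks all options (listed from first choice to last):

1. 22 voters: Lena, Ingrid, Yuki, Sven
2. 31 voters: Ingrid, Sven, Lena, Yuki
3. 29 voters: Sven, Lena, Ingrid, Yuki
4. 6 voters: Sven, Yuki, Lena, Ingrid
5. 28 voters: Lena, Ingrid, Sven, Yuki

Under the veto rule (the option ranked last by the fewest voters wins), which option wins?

Lena

Last-place votes: Lena 0, Ingrid 6, Yuki 88, Sven 22.
Lena is ranked last by the fewest voters, so Lena wins.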